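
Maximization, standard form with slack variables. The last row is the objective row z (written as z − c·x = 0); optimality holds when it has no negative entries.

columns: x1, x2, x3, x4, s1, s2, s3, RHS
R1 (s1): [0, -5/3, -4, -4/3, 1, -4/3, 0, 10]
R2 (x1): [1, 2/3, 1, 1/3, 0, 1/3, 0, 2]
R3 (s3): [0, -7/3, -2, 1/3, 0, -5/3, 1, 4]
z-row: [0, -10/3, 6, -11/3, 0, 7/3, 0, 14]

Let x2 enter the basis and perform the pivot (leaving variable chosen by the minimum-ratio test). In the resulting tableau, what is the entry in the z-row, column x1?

Ratio test on column x2 — row 1: entry -5/3 ≤ 0; row 2: 2/(2/3) = 3; row 3: entry -7/3 ≤ 0. Minimum is 3 at row 2 (x1 leaves); pivot element 2/3.
Divide row 2 by 2/3; eliminate column x2 from the other rows.
z-row update in column x1: 0 − (-10/3)·(3/2) = 5.

5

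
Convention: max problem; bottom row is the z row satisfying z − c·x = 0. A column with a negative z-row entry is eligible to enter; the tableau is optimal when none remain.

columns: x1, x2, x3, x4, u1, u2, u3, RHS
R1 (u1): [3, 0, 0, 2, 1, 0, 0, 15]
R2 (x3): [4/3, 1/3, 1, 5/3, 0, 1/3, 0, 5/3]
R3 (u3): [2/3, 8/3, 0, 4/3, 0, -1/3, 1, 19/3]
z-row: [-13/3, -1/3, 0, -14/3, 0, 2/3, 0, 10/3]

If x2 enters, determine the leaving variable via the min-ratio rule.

u3

Column x2 entries and ratios — u1: 0 ≤ 0, skip; x3: (5/3)/(1/3) = 5; u3: (19/3)/(8/3) = 19/8.
Smallest ratio is 19/8 in the row of u3, so u3 leaves.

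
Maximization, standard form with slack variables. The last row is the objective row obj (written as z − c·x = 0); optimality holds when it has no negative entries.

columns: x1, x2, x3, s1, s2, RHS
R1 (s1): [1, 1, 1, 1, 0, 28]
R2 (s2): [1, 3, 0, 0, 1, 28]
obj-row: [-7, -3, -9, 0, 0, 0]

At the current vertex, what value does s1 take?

s1 is basic (row 1); its value is the RHS of that row, 28.

28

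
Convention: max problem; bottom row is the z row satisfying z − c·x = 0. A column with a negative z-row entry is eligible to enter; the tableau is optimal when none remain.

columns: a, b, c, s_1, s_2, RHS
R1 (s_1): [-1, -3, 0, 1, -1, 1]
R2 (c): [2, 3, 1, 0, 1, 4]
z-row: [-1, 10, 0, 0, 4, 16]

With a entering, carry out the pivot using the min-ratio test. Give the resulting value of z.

Ratio test on column a — row 1: entry -1 ≤ 0; row 2: 4/2 = 2. Minimum is 2 at row 2 (c leaves); pivot element 2.
Pivot on row 2; the z-row RHS becomes 16 − (-1)·2 = 18.

18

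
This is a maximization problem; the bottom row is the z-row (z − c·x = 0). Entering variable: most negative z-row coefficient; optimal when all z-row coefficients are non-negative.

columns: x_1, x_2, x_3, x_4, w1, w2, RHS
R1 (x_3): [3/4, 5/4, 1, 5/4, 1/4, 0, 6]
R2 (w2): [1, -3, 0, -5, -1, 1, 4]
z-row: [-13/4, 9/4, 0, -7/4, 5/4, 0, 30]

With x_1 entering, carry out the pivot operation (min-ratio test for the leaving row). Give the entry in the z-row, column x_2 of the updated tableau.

Ratio test on column x_1 — row 1: 6/(3/4) = 8; row 2: 4/1 = 4. Minimum is 4 at row 2 (w2 leaves); pivot element 1.
Divide row 2 by 1; eliminate column x_1 from the other rows.
z-row update in column x_2: 9/4 − (-13/4)·(-3) = -15/2.

-15/2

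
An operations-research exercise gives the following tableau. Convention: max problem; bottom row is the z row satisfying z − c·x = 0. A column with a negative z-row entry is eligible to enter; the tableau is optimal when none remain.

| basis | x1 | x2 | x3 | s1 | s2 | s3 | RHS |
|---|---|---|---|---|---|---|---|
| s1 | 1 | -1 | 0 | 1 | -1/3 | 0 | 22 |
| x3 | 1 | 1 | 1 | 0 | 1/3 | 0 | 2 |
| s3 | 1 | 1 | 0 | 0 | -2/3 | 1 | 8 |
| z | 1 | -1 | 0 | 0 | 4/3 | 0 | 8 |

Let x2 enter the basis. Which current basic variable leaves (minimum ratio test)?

Column x2 entries and ratios — s1: -1 ≤ 0, skip; x3: 2/1 = 2; s3: 8/1 = 8.
Smallest ratio is 2 in the row of x3, so x3 leaves.

x3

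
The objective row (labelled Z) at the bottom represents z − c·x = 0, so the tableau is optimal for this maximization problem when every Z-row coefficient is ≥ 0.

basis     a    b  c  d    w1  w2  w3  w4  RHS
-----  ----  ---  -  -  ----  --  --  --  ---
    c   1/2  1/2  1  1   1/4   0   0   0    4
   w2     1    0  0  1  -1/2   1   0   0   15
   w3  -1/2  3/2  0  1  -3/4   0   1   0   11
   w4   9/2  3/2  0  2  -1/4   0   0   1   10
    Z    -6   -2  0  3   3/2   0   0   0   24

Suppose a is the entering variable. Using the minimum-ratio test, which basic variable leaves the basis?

w4

Column a entries and ratios — c: 4/(1/2) = 8; w2: 15/1 = 15; w3: -1/2 ≤ 0, skip; w4: 10/(9/2) = 20/9.
Smallest ratio is 20/9 in the row of w4, so w4 leaves.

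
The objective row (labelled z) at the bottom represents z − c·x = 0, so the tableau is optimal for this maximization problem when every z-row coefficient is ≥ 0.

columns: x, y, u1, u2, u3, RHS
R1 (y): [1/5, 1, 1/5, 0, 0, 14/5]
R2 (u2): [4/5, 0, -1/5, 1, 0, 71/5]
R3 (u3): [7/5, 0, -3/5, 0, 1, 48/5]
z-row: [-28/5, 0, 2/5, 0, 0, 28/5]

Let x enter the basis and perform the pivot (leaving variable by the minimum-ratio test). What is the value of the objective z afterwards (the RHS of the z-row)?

Ratio test on column x — row 1: (14/5)/(1/5) = 14; row 2: (71/5)/(4/5) = 71/4; row 3: (48/5)/(7/5) = 48/7. Minimum is 48/7 at row 3 (u3 leaves); pivot element 7/5.
Pivot on row 3; the z-row RHS becomes 28/5 − (-28/5)·(48/7) = 44.

44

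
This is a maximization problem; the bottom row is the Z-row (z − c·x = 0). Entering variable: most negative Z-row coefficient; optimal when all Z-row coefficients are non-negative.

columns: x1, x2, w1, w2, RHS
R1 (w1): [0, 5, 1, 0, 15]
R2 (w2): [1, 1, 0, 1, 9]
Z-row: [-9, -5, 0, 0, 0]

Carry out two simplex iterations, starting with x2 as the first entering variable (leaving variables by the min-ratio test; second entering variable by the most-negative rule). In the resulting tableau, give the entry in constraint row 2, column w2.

Ratio test on column x2 — row 1: 15/5 = 3; row 2: 9/1 = 9. Minimum is 3 at row 1 (w1 leaves); pivot element 5.
Divide row 1 by 5; eliminate column x2 from the other rows.
Second iteration: most negative Z-row entry is -9 in column x1, so x1 enters.
Ratio test on column x1 — row 1: entry 0 ≤ 0; row 2: 6/1 = 6. Minimum is 6 at row 2 (w2 leaves); pivot element 1.
Divide row 2 by 1; eliminate column x1 from the other rows.
After both pivots, the entry at constraint row 2, column w2 is 1.

1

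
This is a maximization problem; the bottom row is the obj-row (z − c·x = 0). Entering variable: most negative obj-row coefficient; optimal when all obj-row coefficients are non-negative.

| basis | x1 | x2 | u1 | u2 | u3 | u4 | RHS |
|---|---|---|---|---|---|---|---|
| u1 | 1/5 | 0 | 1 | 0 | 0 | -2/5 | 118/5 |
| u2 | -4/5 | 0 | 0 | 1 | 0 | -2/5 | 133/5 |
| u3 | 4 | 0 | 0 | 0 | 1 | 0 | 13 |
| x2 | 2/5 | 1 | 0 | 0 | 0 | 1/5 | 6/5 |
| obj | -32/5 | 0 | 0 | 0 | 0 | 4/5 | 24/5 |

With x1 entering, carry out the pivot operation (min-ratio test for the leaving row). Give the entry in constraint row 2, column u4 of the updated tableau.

0

Ratio test on column x1 — row 1: (118/5)/(1/5) = 118; row 2: entry -4/5 ≤ 0; row 3: 13/4 = 13/4; row 4: (6/5)/(2/5) = 3. Minimum is 3 at row 4 (x2 leaves); pivot element 2/5.
Divide row 4 by 2/5; eliminate column x1 from the other rows.
Row 2 update in column u4: -2/5 − (-4/5)·(1/2) = 0.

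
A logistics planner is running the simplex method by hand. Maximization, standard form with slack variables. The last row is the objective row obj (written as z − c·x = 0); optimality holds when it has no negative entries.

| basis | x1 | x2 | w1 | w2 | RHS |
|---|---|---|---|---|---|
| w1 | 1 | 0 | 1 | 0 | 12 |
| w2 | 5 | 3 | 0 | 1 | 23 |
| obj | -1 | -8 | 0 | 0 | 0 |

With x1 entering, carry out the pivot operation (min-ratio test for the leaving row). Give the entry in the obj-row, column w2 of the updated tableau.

Ratio test on column x1 — row 1: 12/1 = 12; row 2: 23/5 = 23/5. Minimum is 23/5 at row 2 (w2 leaves); pivot element 5.
Divide row 2 by 5; eliminate column x1 from the other rows.
obj-row update in column w2: 0 − (-1)·(1/5) = 1/5.

1/5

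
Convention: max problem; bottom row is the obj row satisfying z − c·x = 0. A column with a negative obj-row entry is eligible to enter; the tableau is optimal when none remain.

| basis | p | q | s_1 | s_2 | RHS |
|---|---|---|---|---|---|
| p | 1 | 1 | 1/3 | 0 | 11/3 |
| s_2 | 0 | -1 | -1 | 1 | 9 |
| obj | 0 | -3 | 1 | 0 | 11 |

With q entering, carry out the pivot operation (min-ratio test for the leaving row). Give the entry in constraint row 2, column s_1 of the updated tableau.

Ratio test on column q — row 1: (11/3)/1 = 11/3; row 2: entry -1 ≤ 0. Minimum is 11/3 at row 1 (p leaves); pivot element 1.
Divide row 1 by 1; eliminate column q from the other rows.
Row 2 update in column s_1: -1 − (-1)·(1/3) = -2/3.

-2/3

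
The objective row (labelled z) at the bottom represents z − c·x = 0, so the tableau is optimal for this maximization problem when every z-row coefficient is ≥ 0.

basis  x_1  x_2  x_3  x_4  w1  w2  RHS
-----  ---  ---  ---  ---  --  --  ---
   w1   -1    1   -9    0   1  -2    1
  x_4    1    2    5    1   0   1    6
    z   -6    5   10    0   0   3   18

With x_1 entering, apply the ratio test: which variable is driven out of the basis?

Column x_1 entries and ratios — w1: -1 ≤ 0, skip; x_4: 6/1 = 6.
Smallest ratio is 6 in the row of x_4, so x_4 leaves.

x_4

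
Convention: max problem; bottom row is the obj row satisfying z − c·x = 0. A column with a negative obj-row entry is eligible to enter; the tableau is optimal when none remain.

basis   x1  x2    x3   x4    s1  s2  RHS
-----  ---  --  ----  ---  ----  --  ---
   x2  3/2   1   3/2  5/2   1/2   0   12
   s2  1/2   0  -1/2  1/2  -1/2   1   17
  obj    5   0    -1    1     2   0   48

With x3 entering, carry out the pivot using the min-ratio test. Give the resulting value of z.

Ratio test on column x3 — row 1: 12/(3/2) = 8; row 2: entry -1/2 ≤ 0. Minimum is 8 at row 1 (x2 leaves); pivot element 3/2.
Pivot on row 1; the obj-row RHS becomes 48 − (-1)·8 = 56.

56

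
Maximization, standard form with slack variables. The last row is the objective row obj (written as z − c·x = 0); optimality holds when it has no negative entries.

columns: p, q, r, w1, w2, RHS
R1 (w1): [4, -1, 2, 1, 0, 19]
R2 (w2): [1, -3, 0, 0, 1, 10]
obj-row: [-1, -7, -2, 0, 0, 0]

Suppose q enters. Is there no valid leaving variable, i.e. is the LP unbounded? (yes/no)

Every constraint-row entry in column q is ≤ 0, so increasing q is unbounded.

yes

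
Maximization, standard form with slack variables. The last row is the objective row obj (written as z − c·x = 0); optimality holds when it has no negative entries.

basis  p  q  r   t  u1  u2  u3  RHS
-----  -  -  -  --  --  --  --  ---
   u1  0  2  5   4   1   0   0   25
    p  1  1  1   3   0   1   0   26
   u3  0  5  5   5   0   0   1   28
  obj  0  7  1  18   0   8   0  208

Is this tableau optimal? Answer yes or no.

Every obj-row coefficient is ≥ 0, so the tableau is optimal.

yes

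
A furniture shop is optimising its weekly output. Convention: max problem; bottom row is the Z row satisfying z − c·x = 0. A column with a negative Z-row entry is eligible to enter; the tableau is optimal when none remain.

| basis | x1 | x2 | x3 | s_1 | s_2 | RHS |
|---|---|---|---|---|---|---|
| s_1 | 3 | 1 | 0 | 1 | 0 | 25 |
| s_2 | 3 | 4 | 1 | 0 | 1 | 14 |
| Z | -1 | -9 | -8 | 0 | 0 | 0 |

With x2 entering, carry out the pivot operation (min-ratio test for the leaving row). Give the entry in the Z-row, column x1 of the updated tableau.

Ratio test on column x2 — row 1: 25/1 = 25; row 2: 14/4 = 7/2. Minimum is 7/2 at row 2 (s_2 leaves); pivot element 4.
Divide row 2 by 4; eliminate column x2 from the other rows.
Z-row update in column x1: -1 − (-9)·(3/4) = 23/4.

23/4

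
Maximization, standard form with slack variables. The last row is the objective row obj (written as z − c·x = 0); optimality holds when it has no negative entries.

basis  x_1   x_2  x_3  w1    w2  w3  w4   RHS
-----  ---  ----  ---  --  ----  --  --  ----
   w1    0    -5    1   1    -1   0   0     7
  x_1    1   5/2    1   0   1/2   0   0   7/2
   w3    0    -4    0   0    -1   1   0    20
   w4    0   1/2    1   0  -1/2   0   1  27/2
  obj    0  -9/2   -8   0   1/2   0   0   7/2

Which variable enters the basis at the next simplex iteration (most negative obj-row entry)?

Negative obj-row entries: x_2: -9/2, x_3: -8.
The most negative is -8 in column x_3, so x_3 enters.

x_3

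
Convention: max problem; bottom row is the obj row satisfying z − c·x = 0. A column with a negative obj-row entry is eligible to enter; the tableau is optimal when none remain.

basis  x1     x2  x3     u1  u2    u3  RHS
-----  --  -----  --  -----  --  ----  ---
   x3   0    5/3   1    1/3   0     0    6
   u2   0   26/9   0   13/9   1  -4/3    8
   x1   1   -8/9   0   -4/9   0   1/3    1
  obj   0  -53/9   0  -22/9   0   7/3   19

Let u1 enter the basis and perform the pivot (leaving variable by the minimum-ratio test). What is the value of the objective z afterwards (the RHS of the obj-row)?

423/13

Ratio test on column u1 — row 1: 6/(1/3) = 18; row 2: 8/(13/9) = 72/13; row 3: entry -4/9 ≤ 0. Minimum is 72/13 at row 2 (u2 leaves); pivot element 13/9.
Pivot on row 2; the obj-row RHS becomes 19 − (-22/9)·(72/13) = 423/13.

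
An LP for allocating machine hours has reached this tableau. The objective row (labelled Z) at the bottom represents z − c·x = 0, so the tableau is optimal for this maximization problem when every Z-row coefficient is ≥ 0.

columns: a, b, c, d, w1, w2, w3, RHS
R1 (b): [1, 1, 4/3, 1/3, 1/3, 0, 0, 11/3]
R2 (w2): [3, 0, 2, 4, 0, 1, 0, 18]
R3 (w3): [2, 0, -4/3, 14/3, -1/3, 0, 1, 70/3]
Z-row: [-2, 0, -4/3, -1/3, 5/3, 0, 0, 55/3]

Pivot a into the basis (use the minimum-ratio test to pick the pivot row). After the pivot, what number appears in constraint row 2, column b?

-3

Ratio test on column a — row 1: (11/3)/1 = 11/3; row 2: 18/3 = 6; row 3: (70/3)/2 = 35/3. Minimum is 11/3 at row 1 (b leaves); pivot element 1.
Divide row 1 by 1; eliminate column a from the other rows.
Row 2 update in column b: 0 − 3·1 = -3.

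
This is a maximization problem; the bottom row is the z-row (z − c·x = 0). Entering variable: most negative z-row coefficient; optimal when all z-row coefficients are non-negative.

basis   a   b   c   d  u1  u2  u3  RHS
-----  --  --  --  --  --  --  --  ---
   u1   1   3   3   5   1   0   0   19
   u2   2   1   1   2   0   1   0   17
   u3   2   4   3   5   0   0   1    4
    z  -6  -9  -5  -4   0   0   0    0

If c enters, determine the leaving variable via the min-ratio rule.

Column c entries and ratios — u1: 19/3 = 19/3; u2: 17/1 = 17; u3: 4/3 = 4/3.
Smallest ratio is 4/3 in the row of u3, so u3 leaves.

u3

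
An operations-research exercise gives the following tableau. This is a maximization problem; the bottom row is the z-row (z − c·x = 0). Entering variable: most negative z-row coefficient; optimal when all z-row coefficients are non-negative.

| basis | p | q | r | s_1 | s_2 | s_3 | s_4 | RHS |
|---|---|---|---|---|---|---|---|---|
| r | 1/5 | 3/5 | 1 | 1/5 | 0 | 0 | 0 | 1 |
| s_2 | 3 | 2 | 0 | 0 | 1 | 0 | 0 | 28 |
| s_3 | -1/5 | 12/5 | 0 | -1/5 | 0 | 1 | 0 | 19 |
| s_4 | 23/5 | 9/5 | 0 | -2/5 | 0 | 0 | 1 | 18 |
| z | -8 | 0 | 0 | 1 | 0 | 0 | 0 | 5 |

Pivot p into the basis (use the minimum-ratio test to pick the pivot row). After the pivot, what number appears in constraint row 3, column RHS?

Ratio test on column p — row 1: 1/(1/5) = 5; row 2: 28/3 = 28/3; row 3: entry -1/5 ≤ 0; row 4: 18/(23/5) = 90/23. Minimum is 90/23 at row 4 (s_4 leaves); pivot element 23/5.
Divide row 4 by 23/5; eliminate column p from the other rows.
Row 3 update in column RHS: 19 − (-1/5)·(90/23) = 455/23.

455/23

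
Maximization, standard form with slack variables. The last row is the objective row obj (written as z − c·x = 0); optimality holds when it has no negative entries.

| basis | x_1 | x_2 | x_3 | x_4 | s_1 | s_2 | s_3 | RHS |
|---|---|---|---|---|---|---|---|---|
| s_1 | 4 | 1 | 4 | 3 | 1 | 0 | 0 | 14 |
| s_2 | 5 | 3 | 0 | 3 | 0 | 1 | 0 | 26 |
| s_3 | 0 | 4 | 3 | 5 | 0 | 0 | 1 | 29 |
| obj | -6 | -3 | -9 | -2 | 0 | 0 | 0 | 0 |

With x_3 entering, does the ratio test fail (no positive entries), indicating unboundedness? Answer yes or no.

no

Column x_3 has positive entries in row(s) 1, 3, so the ratio test bounds it — not unbounded.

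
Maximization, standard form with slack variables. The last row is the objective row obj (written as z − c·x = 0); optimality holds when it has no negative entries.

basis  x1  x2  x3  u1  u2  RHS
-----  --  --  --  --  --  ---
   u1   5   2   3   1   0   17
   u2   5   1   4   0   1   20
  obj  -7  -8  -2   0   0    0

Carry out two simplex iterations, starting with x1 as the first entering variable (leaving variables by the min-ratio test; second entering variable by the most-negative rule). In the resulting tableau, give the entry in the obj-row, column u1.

Ratio test on column x1 — row 1: 17/5 = 17/5; row 2: 20/5 = 4. Minimum is 17/5 at row 1 (u1 leaves); pivot element 5.
Divide row 1 by 5; eliminate column x1 from the other rows.
Second iteration: most negative obj-row entry is -26/5 in column x2, so x2 enters.
Ratio test on column x2 — row 1: (17/5)/(2/5) = 17/2; row 2: entry -1 ≤ 0. Minimum is 17/2 at row 1 (x1 leaves); pivot element 2/5.
Divide row 1 by 2/5; eliminate column x2 from the other rows.
After both pivots, the entry at the obj-row, column u1 is 4.

4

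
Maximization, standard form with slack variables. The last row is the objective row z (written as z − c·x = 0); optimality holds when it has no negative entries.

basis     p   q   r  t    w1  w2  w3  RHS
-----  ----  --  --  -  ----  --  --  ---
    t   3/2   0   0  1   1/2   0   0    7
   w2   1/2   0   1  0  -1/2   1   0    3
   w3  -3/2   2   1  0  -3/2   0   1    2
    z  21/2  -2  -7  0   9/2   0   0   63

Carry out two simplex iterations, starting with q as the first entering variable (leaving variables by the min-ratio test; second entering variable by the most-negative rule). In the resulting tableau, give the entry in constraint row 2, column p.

2

Ratio test on column q — row 1: entry 0 ≤ 0; row 2: entry 0 ≤ 0; row 3: 2/2 = 1. Minimum is 1 at row 3 (w3 leaves); pivot element 2.
Divide row 3 by 2; eliminate column q from the other rows.
Second iteration: most negative z-row entry is -6 in column r, so r enters.
Ratio test on column r — row 1: entry 0 ≤ 0; row 2: 3/1 = 3; row 3: 1/(1/2) = 2. Minimum is 2 at row 3 (q leaves); pivot element 1/2.
Divide row 3 by 1/2; eliminate column r from the other rows.
After both pivots, the entry at constraint row 2, column p is 2.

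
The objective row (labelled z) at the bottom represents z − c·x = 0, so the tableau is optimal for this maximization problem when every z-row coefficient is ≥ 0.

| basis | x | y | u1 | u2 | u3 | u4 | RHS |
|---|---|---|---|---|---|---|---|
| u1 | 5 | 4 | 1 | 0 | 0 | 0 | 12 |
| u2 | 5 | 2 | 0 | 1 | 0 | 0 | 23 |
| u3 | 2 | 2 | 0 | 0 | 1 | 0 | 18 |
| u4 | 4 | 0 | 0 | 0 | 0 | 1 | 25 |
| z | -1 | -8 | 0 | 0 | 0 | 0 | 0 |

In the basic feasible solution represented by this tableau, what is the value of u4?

u4 is basic (row 4); its value is the RHS of that row, 25.

25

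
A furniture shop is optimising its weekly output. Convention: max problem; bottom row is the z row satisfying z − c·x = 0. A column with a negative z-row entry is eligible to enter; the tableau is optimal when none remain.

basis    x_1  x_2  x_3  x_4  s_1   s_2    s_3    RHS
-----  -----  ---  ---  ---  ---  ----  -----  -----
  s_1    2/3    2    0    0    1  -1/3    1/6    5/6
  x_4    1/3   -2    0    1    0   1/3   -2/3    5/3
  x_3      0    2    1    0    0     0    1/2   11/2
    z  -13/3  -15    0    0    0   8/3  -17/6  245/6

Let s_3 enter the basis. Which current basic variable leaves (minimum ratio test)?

s_1

Column s_3 entries and ratios — s_1: (5/6)/(1/6) = 5; x_4: -2/3 ≤ 0, skip; x_3: (11/2)/(1/2) = 11.
Smallest ratio is 5 in the row of s_1, so s_1 leaves.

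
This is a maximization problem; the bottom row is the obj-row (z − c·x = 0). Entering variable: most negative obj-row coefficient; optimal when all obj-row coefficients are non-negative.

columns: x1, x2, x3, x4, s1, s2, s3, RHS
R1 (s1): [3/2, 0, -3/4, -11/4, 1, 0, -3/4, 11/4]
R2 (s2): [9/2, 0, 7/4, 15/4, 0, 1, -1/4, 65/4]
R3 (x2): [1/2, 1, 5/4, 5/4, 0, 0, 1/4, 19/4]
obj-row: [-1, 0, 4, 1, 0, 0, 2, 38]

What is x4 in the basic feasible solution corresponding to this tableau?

x4 is not in the basis, so in the current basic feasible solution x4 = 0.

0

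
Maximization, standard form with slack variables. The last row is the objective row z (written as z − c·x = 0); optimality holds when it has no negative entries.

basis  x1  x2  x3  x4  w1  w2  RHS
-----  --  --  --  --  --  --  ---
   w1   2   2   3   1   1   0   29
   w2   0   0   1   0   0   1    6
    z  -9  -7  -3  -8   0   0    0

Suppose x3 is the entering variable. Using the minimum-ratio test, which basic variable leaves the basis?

w2

Column x3 entries and ratios — w1: 29/3 = 29/3; w2: 6/1 = 6.
Smallest ratio is 6 in the row of w2, so w2 leaves.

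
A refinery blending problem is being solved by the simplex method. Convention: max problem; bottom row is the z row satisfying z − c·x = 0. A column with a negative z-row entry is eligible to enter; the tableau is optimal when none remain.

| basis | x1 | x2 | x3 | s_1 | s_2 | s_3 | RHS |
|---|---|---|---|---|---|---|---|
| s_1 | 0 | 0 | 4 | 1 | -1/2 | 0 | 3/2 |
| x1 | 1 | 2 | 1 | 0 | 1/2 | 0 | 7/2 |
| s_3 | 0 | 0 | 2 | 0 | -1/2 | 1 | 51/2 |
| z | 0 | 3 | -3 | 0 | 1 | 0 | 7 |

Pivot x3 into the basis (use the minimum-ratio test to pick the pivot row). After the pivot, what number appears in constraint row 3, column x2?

Ratio test on column x3 — row 1: (3/2)/4 = 3/8; row 2: (7/2)/1 = 7/2; row 3: (51/2)/2 = 51/4. Minimum is 3/8 at row 1 (s_1 leaves); pivot element 4.
Divide row 1 by 4; eliminate column x3 from the other rows.
Row 3 update in column x2: 0 − 2·0 = 0.

0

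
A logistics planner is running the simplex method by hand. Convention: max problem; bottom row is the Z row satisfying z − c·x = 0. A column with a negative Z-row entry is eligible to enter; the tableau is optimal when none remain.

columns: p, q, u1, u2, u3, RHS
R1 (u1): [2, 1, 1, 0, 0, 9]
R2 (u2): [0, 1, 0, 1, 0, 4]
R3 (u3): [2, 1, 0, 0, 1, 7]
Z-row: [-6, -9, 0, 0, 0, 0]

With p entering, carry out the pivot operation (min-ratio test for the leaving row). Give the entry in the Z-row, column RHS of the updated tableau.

21

Ratio test on column p — row 1: 9/2 = 9/2; row 2: entry 0 ≤ 0; row 3: 7/2 = 7/2. Minimum is 7/2 at row 3 (u3 leaves); pivot element 2.
Divide row 3 by 2; eliminate column p from the other rows.
Z-row update in column RHS: 0 − (-6)·(7/2) = 21.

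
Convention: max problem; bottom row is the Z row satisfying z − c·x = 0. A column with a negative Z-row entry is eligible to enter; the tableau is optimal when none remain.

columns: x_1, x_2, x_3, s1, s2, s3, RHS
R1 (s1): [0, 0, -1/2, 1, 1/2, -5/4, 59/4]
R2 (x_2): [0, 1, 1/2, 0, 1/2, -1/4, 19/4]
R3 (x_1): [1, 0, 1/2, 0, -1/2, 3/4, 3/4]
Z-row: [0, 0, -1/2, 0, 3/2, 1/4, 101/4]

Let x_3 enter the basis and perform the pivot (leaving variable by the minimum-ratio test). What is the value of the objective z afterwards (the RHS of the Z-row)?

Ratio test on column x_3 — row 1: entry -1/2 ≤ 0; row 2: (19/4)/(1/2) = 19/2; row 3: (3/4)/(1/2) = 3/2. Minimum is 3/2 at row 3 (x_1 leaves); pivot element 1/2.
Pivot on row 3; the Z-row RHS becomes 101/4 − (-1/2)·(3/2) = 26.

26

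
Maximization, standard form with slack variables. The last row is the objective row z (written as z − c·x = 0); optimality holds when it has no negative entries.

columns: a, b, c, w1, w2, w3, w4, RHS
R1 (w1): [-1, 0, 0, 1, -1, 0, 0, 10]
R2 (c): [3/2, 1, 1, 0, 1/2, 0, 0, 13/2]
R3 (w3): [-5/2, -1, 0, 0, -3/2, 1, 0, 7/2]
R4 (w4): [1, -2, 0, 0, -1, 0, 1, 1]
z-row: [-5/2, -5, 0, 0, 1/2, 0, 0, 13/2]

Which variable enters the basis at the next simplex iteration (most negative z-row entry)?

b

Negative z-row entries: a: -5/2, b: -5.
The most negative is -5 in column b, so b enters.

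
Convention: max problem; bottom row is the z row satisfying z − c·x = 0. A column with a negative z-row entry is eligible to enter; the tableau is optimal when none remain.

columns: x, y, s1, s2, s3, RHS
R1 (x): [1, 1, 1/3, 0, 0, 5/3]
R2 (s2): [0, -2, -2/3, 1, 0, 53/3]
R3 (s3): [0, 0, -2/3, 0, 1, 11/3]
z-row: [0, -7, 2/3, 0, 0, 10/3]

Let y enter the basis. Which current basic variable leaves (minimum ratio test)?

Column y entries and ratios — x: (5/3)/1 = 5/3; s2: -2 ≤ 0, skip; s3: 0 ≤ 0, skip.
Smallest ratio is 5/3 in the row of x, so x leaves.

x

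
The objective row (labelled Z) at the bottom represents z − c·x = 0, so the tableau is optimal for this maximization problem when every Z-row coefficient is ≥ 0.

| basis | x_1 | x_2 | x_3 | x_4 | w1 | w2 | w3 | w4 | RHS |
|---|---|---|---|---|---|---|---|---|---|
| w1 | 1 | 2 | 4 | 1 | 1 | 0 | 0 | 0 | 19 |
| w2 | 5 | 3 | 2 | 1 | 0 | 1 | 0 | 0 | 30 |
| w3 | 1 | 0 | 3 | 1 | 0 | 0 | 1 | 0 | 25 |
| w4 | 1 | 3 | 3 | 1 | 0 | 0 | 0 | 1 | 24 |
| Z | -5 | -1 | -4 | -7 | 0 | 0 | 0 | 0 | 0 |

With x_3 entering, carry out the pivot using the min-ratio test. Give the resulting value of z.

Ratio test on column x_3 — row 1: 19/4 = 19/4; row 2: 30/2 = 15; row 3: 25/3 = 25/3; row 4: 24/3 = 8. Minimum is 19/4 at row 1 (w1 leaves); pivot element 4.
Pivot on row 1; the Z-row RHS becomes 0 − (-4)·(19/4) = 19.

19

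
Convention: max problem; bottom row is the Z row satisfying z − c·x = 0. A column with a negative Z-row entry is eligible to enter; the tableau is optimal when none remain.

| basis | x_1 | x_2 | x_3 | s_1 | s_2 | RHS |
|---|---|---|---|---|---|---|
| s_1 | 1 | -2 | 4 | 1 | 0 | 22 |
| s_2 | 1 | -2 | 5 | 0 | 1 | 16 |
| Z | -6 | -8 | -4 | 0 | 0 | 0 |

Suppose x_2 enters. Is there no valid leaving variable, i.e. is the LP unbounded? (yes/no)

yes

Every constraint-row entry in column x_2 is ≤ 0, so increasing x_2 is unbounded.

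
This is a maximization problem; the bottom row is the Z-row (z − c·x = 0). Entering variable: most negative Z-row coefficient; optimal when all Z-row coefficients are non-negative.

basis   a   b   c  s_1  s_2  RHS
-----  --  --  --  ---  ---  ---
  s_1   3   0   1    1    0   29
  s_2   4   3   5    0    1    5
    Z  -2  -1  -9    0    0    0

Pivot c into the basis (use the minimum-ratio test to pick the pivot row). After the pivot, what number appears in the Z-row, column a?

26/5

Ratio test on column c — row 1: 29/1 = 29; row 2: 5/5 = 1. Minimum is 1 at row 2 (s_2 leaves); pivot element 5.
Divide row 2 by 5; eliminate column c from the other rows.
Z-row update in column a: -2 − (-9)·(4/5) = 26/5.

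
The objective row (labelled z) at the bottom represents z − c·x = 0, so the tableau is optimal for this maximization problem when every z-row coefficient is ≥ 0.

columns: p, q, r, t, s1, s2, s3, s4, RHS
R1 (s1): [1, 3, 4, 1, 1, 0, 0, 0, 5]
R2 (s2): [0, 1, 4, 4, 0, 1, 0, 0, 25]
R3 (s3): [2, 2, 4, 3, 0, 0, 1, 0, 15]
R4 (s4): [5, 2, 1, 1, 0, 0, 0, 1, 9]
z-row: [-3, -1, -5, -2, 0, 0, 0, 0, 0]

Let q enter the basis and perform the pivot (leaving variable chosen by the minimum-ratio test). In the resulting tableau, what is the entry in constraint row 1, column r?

4/3

Ratio test on column q — row 1: 5/3 = 5/3; row 2: 25/1 = 25; row 3: 15/2 = 15/2; row 4: 9/2 = 9/2. Minimum is 5/3 at row 1 (s1 leaves); pivot element 3.
Divide row 1 by 3; eliminate column q from the other rows.
In the new row 1, the r entry is the old entry divided by the pivot: 4/3 = 4/3.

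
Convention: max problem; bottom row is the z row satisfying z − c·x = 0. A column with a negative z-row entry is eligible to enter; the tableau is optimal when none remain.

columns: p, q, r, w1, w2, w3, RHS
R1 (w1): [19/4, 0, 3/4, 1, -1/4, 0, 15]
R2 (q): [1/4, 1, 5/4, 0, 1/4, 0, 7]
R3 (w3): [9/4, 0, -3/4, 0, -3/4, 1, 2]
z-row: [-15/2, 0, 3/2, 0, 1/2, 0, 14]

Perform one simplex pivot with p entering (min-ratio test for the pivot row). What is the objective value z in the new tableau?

Ratio test on column p — row 1: 15/(19/4) = 60/19; row 2: 7/(1/4) = 28; row 3: 2/(9/4) = 8/9. Minimum is 8/9 at row 3 (w3 leaves); pivot element 9/4.
Pivot on row 3; the z-row RHS becomes 14 − (-15/2)·(8/9) = 62/3.

62/3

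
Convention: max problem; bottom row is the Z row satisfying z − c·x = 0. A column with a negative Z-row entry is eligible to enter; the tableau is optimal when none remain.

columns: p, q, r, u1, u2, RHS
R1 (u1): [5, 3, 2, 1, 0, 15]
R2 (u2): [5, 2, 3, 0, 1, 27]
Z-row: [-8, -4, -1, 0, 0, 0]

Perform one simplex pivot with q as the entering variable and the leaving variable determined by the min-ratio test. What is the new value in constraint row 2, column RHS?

17

Ratio test on column q — row 1: 15/3 = 5; row 2: 27/2 = 27/2. Minimum is 5 at row 1 (u1 leaves); pivot element 3.
Divide row 1 by 3; eliminate column q from the other rows.
Row 2 update in column RHS: 27 − 2·5 = 17.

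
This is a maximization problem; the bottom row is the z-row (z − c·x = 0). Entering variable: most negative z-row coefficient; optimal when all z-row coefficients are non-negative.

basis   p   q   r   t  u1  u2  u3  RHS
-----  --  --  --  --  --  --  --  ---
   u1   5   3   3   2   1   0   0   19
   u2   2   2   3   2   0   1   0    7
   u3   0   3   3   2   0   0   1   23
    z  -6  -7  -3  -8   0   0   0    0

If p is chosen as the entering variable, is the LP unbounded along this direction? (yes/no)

Column p has positive entries in row(s) 1, 2, so the ratio test bounds it — not unbounded.

no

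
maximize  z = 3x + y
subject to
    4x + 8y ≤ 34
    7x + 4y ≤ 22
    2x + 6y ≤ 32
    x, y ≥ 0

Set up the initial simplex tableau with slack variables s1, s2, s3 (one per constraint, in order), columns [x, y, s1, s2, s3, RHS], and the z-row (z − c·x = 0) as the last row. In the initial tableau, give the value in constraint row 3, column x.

2

Constraint 3 has coefficient 2 on x.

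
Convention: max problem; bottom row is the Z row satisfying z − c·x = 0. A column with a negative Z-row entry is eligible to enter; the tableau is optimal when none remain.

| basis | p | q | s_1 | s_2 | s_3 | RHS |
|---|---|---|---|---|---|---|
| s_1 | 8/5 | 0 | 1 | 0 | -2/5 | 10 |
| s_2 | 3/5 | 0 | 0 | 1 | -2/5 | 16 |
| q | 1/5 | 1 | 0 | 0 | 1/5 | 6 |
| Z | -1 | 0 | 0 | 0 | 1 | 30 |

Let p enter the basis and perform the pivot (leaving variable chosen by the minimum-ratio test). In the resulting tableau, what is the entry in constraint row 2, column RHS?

Ratio test on column p — row 1: 10/(8/5) = 25/4; row 2: 16/(3/5) = 80/3; row 3: 6/(1/5) = 30. Minimum is 25/4 at row 1 (s_1 leaves); pivot element 8/5.
Divide row 1 by 8/5; eliminate column p from the other rows.
Row 2 update in column RHS: 16 − (3/5)·(25/4) = 49/4.

49/4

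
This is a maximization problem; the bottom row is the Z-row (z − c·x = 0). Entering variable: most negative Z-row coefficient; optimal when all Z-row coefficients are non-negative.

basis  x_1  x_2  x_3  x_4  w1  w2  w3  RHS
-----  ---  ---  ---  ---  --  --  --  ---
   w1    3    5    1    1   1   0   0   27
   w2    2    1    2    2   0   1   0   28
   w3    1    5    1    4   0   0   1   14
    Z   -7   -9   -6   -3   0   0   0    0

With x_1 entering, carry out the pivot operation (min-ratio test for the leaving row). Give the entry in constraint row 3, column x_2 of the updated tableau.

Ratio test on column x_1 — row 1: 27/3 = 9; row 2: 28/2 = 14; row 3: 14/1 = 14. Minimum is 9 at row 1 (w1 leaves); pivot element 3.
Divide row 1 by 3; eliminate column x_1 from the other rows.
Row 3 update in column x_2: 5 − 1·(5/3) = 10/3.

10/3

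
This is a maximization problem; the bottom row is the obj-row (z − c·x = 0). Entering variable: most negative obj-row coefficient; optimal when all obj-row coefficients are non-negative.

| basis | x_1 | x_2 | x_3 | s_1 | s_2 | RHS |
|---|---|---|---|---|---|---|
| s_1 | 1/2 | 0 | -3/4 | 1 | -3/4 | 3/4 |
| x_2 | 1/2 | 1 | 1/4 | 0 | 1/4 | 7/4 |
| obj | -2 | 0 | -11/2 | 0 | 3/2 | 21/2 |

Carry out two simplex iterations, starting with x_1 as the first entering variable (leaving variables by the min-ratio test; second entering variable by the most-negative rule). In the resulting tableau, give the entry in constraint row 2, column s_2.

Ratio test on column x_1 — row 1: (3/4)/(1/2) = 3/2; row 2: (7/4)/(1/2) = 7/2. Minimum is 3/2 at row 1 (s_1 leaves); pivot element 1/2.
Divide row 1 by 1/2; eliminate column x_1 from the other rows.
Second iteration: most negative obj-row entry is -17/2 in column x_3, so x_3 enters.
Ratio test on column x_3 — row 1: entry -3/2 ≤ 0; row 2: 1/1 = 1. Minimum is 1 at row 2 (x_2 leaves); pivot element 1.
Divide row 2 by 1; eliminate column x_3 from the other rows.
After both pivots, the entry at constraint row 2, column s_2 is 1.

1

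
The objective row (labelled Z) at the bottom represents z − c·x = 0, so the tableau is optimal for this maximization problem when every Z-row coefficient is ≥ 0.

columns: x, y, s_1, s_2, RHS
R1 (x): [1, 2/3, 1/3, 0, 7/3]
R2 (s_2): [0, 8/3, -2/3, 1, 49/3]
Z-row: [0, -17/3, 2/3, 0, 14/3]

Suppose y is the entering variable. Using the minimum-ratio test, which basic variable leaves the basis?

x

Column y entries and ratios — x: (7/3)/(2/3) = 7/2; s_2: (49/3)/(8/3) = 49/8.
Smallest ratio is 7/2 in the row of x, so x leaves.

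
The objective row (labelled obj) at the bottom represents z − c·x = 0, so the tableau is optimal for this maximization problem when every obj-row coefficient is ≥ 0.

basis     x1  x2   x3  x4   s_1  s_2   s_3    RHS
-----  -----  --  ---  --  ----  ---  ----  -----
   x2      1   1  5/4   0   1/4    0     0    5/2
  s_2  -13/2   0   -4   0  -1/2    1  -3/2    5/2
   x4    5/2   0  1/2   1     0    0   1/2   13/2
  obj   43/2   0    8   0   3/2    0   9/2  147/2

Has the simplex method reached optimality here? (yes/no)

yes

Every obj-row coefficient is ≥ 0, so the tableau is optimal.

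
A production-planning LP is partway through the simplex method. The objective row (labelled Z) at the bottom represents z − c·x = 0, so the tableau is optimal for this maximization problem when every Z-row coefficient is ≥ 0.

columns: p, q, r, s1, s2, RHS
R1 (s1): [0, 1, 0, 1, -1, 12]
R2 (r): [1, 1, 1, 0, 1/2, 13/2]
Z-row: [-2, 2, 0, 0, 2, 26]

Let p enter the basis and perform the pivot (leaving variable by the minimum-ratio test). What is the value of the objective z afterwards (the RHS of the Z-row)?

39

Ratio test on column p — row 1: entry 0 ≤ 0; row 2: (13/2)/1 = 13/2. Minimum is 13/2 at row 2 (r leaves); pivot element 1.
Pivot on row 2; the Z-row RHS becomes 26 − (-2)·(13/2) = 39.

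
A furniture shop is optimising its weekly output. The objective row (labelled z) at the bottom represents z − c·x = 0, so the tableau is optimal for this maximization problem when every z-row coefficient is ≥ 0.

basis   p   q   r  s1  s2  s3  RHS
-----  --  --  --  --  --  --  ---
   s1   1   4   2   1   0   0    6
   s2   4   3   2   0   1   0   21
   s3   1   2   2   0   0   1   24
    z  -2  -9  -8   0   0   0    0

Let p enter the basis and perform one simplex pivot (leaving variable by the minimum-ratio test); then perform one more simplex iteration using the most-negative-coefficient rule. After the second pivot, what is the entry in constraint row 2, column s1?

Ratio test on column p — row 1: 6/1 = 6; row 2: 21/4 = 21/4; row 3: 24/1 = 24. Minimum is 21/4 at row 2 (s2 leaves); pivot element 4.
Divide row 2 by 4; eliminate column p from the other rows.
Second iteration: most negative z-row entry is -15/2 in column q, so q enters.
Ratio test on column q — row 1: (3/4)/(13/4) = 3/13; row 2: (21/4)/(3/4) = 7; row 3: (75/4)/(5/4) = 15. Minimum is 3/13 at row 1 (s1 leaves); pivot element 13/4.
Divide row 1 by 13/4; eliminate column q from the other rows.
After both pivots, the entry at constraint row 2, column s1 is -3/13.

-3/13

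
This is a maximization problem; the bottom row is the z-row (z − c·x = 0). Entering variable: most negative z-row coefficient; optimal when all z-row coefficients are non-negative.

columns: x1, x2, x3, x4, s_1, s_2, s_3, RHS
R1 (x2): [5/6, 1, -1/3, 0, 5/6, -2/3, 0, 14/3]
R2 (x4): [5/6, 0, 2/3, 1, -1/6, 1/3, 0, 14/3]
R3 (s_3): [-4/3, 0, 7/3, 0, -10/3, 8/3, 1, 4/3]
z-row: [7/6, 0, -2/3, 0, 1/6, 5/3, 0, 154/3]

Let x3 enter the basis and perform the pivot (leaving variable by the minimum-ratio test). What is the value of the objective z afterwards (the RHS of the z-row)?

Ratio test on column x3 — row 1: entry -1/3 ≤ 0; row 2: (14/3)/(2/3) = 7; row 3: (4/3)/(7/3) = 4/7. Minimum is 4/7 at row 3 (s_3 leaves); pivot element 7/3.
Pivot on row 3; the z-row RHS becomes 154/3 − (-2/3)·(4/7) = 362/7.

362/7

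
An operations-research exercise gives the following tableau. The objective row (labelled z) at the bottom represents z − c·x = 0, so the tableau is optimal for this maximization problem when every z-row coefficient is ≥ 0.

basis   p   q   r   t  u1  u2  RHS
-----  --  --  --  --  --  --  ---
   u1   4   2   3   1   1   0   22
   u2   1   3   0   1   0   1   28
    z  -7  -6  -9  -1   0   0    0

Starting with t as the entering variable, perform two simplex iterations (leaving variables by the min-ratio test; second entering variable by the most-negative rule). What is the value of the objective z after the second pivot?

Ratio test on column t — row 1: 22/1 = 22; row 2: 28/1 = 28. Minimum is 22 at row 1 (u1 leaves); pivot element 1.
Pivot on row 1; the z-row RHS becomes 0 − (-1)·22 = 22.
Next entering variable (most negative z-row entry -6): r.
Ratio test on column r — row 1: 22/3 = 22/3; row 2: entry -3 ≤ 0. Minimum is 22/3 at row 1 (t leaves); pivot element 3.
After the second pivot the z-row RHS is 22 − (-6)·(22/3) = 66.

66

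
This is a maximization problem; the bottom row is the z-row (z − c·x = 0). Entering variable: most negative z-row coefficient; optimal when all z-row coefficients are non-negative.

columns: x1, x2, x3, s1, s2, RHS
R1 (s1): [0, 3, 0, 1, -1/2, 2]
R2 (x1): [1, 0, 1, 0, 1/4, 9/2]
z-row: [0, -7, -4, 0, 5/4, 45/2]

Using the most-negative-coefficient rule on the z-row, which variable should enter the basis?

x2

Negative z-row entries: x2: -7, x3: -4.
The most negative is -7 in column x2, so x2 enters.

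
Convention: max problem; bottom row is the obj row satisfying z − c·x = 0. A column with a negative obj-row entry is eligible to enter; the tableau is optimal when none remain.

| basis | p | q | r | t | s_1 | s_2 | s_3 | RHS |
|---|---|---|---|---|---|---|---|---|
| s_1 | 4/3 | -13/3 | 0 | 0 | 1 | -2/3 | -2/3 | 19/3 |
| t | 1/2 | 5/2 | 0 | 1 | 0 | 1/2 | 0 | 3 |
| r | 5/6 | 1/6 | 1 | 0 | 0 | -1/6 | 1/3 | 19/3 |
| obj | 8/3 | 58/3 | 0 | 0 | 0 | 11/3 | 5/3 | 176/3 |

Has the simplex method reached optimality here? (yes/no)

yes

Every obj-row coefficient is ≥ 0, so the tableau is optimal.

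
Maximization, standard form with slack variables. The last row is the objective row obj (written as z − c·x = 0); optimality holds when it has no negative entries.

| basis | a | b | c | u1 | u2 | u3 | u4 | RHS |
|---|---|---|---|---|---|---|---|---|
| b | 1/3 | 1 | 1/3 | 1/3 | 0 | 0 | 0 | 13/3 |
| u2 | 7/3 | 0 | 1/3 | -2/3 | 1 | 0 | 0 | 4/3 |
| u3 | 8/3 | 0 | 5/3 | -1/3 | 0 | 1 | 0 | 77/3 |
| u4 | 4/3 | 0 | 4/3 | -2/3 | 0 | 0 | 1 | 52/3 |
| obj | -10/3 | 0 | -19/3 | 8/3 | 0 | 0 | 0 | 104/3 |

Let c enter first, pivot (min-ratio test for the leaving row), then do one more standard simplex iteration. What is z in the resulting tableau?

Ratio test on column c — row 1: (13/3)/(1/3) = 13; row 2: (4/3)/(1/3) = 4; row 3: (77/3)/(5/3) = 77/5; row 4: (52/3)/(4/3) = 13. Minimum is 4 at row 2 (u2 leaves); pivot element 1/3.
Pivot on row 2; the obj-row RHS becomes 104/3 − (-19/3)·4 = 60.
Next entering variable (most negative obj-row entry -10): u1.
Ratio test on column u1 — row 1: 3/1 = 3; row 2: entry -2 ≤ 0; row 3: 19/3 = 19/3; row 4: 12/2 = 6. Minimum is 3 at row 1 (b leaves); pivot element 1.
After the second pivot the obj-row RHS is 60 − (-10)·3 = 90.

90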